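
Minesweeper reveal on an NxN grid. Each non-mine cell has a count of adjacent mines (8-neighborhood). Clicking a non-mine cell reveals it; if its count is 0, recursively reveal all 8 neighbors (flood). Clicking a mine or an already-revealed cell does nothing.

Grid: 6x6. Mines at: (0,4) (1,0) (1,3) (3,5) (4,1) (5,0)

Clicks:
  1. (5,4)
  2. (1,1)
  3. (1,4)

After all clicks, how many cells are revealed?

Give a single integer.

Click 1 (5,4) count=0: revealed 14 new [(2,2) (2,3) (2,4) (3,2) (3,3) (3,4) (4,2) (4,3) (4,4) (4,5) (5,2) (5,3) (5,4) (5,5)] -> total=14
Click 2 (1,1) count=1: revealed 1 new [(1,1)] -> total=15
Click 3 (1,4) count=2: revealed 1 new [(1,4)] -> total=16

Answer: 16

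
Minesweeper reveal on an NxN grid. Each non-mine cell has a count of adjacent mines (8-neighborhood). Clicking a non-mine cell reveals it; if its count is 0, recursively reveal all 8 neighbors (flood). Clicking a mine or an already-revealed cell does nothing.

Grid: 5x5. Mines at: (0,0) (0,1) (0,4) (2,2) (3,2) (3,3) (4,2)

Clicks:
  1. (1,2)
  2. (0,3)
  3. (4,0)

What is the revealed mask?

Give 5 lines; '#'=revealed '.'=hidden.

Click 1 (1,2) count=2: revealed 1 new [(1,2)] -> total=1
Click 2 (0,3) count=1: revealed 1 new [(0,3)] -> total=2
Click 3 (4,0) count=0: revealed 8 new [(1,0) (1,1) (2,0) (2,1) (3,0) (3,1) (4,0) (4,1)] -> total=10

Answer: ...#.
###..
##...
##...
##...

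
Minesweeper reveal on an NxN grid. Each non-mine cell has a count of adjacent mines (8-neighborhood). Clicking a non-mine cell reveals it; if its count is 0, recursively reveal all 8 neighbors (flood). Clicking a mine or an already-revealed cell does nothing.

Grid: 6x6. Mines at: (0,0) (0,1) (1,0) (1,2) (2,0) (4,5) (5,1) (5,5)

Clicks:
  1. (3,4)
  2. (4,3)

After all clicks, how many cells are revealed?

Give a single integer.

Click 1 (3,4) count=1: revealed 1 new [(3,4)] -> total=1
Click 2 (4,3) count=0: revealed 22 new [(0,3) (0,4) (0,5) (1,3) (1,4) (1,5) (2,1) (2,2) (2,3) (2,4) (2,5) (3,1) (3,2) (3,3) (3,5) (4,1) (4,2) (4,3) (4,4) (5,2) (5,3) (5,4)] -> total=23

Answer: 23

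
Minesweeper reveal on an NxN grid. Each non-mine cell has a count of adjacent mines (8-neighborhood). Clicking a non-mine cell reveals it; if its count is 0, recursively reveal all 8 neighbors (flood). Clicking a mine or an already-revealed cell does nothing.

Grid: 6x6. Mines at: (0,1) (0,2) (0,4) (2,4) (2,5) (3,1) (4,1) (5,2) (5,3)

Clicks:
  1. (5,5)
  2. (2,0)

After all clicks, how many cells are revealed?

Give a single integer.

Click 1 (5,5) count=0: revealed 6 new [(3,4) (3,5) (4,4) (4,5) (5,4) (5,5)] -> total=6
Click 2 (2,0) count=1: revealed 1 new [(2,0)] -> total=7

Answer: 7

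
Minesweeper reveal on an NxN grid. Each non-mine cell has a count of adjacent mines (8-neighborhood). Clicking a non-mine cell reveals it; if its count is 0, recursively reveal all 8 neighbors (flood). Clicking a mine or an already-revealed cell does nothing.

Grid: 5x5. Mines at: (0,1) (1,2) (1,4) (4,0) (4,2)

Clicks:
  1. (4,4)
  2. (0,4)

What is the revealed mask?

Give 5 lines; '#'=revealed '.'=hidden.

Answer: ....#
.....
...##
...##
...##

Derivation:
Click 1 (4,4) count=0: revealed 6 new [(2,3) (2,4) (3,3) (3,4) (4,3) (4,4)] -> total=6
Click 2 (0,4) count=1: revealed 1 new [(0,4)] -> total=7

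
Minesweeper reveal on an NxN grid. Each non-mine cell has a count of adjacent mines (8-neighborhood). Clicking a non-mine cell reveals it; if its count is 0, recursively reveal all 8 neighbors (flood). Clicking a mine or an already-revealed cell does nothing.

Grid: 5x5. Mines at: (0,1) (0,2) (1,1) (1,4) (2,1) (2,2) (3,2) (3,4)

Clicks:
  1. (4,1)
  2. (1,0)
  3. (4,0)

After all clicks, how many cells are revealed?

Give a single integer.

Answer: 5

Derivation:
Click 1 (4,1) count=1: revealed 1 new [(4,1)] -> total=1
Click 2 (1,0) count=3: revealed 1 new [(1,0)] -> total=2
Click 3 (4,0) count=0: revealed 3 new [(3,0) (3,1) (4,0)] -> total=5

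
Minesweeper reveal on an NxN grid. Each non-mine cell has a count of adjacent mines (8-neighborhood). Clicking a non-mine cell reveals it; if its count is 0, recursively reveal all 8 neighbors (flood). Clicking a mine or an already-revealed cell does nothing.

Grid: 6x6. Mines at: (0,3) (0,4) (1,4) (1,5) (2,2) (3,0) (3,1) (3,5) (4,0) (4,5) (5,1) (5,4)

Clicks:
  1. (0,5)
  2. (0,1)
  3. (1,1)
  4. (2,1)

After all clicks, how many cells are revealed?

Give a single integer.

Click 1 (0,5) count=3: revealed 1 new [(0,5)] -> total=1
Click 2 (0,1) count=0: revealed 8 new [(0,0) (0,1) (0,2) (1,0) (1,1) (1,2) (2,0) (2,1)] -> total=9
Click 3 (1,1) count=1: revealed 0 new [(none)] -> total=9
Click 4 (2,1) count=3: revealed 0 new [(none)] -> total=9

Answer: 9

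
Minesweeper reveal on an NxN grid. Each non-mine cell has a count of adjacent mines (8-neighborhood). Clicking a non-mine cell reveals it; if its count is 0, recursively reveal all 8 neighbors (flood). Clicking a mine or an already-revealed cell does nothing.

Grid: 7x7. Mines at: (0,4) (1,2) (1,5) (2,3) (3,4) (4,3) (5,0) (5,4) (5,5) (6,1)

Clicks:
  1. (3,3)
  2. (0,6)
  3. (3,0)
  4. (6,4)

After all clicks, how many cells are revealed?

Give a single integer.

Click 1 (3,3) count=3: revealed 1 new [(3,3)] -> total=1
Click 2 (0,6) count=1: revealed 1 new [(0,6)] -> total=2
Click 3 (3,0) count=0: revealed 13 new [(0,0) (0,1) (1,0) (1,1) (2,0) (2,1) (2,2) (3,0) (3,1) (3,2) (4,0) (4,1) (4,2)] -> total=15
Click 4 (6,4) count=2: revealed 1 new [(6,4)] -> total=16

Answer: 16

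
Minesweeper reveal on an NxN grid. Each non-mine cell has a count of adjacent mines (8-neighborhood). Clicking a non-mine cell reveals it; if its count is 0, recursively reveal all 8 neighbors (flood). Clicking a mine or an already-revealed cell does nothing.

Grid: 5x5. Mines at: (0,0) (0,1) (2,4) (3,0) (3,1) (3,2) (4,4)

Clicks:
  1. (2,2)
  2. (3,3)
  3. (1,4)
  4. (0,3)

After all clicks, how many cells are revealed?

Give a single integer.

Click 1 (2,2) count=2: revealed 1 new [(2,2)] -> total=1
Click 2 (3,3) count=3: revealed 1 new [(3,3)] -> total=2
Click 3 (1,4) count=1: revealed 1 new [(1,4)] -> total=3
Click 4 (0,3) count=0: revealed 5 new [(0,2) (0,3) (0,4) (1,2) (1,3)] -> total=8

Answer: 8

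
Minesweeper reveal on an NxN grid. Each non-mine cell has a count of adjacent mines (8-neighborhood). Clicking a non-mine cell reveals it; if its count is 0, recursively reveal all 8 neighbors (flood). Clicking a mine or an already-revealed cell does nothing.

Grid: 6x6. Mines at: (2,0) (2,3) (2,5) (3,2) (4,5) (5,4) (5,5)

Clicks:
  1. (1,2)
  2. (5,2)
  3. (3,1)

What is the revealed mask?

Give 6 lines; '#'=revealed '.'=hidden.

Click 1 (1,2) count=1: revealed 1 new [(1,2)] -> total=1
Click 2 (5,2) count=0: revealed 10 new [(3,0) (3,1) (4,0) (4,1) (4,2) (4,3) (5,0) (5,1) (5,2) (5,3)] -> total=11
Click 3 (3,1) count=2: revealed 0 new [(none)] -> total=11

Answer: ......
..#...
......
##....
####..
####..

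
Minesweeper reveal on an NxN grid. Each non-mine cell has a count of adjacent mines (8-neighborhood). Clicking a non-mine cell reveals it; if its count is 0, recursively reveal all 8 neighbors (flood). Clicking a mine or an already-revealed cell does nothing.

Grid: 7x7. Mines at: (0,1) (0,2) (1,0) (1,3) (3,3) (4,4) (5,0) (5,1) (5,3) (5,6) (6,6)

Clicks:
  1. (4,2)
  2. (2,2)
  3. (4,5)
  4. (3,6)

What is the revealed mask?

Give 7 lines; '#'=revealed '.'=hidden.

Click 1 (4,2) count=3: revealed 1 new [(4,2)] -> total=1
Click 2 (2,2) count=2: revealed 1 new [(2,2)] -> total=2
Click 3 (4,5) count=2: revealed 1 new [(4,5)] -> total=3
Click 4 (3,6) count=0: revealed 13 new [(0,4) (0,5) (0,6) (1,4) (1,5) (1,6) (2,4) (2,5) (2,6) (3,4) (3,5) (3,6) (4,6)] -> total=16

Answer: ....###
....###
..#.###
....###
..#..##
.......
.......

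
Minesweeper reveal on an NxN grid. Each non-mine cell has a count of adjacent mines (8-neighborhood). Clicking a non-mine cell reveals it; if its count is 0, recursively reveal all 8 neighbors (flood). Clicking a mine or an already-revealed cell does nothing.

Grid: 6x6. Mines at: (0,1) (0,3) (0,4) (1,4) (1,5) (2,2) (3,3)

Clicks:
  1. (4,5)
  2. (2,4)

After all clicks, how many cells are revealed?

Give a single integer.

Answer: 23

Derivation:
Click 1 (4,5) count=0: revealed 23 new [(1,0) (1,1) (2,0) (2,1) (2,4) (2,5) (3,0) (3,1) (3,2) (3,4) (3,5) (4,0) (4,1) (4,2) (4,3) (4,4) (4,5) (5,0) (5,1) (5,2) (5,3) (5,4) (5,5)] -> total=23
Click 2 (2,4) count=3: revealed 0 new [(none)] -> total=23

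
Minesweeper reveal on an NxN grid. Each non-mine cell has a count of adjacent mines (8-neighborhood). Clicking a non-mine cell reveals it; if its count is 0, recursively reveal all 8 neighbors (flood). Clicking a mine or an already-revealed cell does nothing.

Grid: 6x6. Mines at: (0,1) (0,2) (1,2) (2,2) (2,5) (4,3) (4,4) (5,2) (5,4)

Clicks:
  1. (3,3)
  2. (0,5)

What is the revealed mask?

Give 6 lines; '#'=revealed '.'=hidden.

Click 1 (3,3) count=3: revealed 1 new [(3,3)] -> total=1
Click 2 (0,5) count=0: revealed 6 new [(0,3) (0,4) (0,5) (1,3) (1,4) (1,5)] -> total=7

Answer: ...###
...###
......
...#..
......
......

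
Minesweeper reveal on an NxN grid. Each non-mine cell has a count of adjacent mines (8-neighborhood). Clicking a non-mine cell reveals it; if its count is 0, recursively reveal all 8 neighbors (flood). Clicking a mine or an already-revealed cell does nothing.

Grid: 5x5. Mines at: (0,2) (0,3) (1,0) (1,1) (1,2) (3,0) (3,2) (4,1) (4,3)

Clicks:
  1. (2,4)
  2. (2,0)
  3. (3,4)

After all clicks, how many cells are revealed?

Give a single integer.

Click 1 (2,4) count=0: revealed 6 new [(1,3) (1,4) (2,3) (2,4) (3,3) (3,4)] -> total=6
Click 2 (2,0) count=3: revealed 1 new [(2,0)] -> total=7
Click 3 (3,4) count=1: revealed 0 new [(none)] -> total=7

Answer: 7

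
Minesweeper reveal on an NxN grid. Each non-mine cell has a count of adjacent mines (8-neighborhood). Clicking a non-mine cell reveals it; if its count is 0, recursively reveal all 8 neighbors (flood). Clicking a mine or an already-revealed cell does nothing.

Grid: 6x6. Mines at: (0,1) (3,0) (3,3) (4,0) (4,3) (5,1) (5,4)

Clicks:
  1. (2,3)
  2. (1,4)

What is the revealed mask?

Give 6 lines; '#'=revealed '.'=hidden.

Answer: ..####
..####
..####
....##
....##
......

Derivation:
Click 1 (2,3) count=1: revealed 1 new [(2,3)] -> total=1
Click 2 (1,4) count=0: revealed 15 new [(0,2) (0,3) (0,4) (0,5) (1,2) (1,3) (1,4) (1,5) (2,2) (2,4) (2,5) (3,4) (3,5) (4,4) (4,5)] -> total=16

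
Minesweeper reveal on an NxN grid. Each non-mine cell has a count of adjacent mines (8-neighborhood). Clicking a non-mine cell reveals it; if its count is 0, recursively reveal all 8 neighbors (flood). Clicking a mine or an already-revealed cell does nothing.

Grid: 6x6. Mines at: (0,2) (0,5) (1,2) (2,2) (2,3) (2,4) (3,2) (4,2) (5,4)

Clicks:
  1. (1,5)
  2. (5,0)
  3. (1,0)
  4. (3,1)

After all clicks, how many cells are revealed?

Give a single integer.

Click 1 (1,5) count=2: revealed 1 new [(1,5)] -> total=1
Click 2 (5,0) count=0: revealed 12 new [(0,0) (0,1) (1,0) (1,1) (2,0) (2,1) (3,0) (3,1) (4,0) (4,1) (5,0) (5,1)] -> total=13
Click 3 (1,0) count=0: revealed 0 new [(none)] -> total=13
Click 4 (3,1) count=3: revealed 0 new [(none)] -> total=13

Answer: 13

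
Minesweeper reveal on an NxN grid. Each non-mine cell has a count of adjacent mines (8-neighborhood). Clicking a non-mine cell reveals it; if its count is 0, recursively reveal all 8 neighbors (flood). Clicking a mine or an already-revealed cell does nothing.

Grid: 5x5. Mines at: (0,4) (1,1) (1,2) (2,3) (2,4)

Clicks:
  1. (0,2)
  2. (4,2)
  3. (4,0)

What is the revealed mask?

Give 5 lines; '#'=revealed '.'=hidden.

Click 1 (0,2) count=2: revealed 1 new [(0,2)] -> total=1
Click 2 (4,2) count=0: revealed 13 new [(2,0) (2,1) (2,2) (3,0) (3,1) (3,2) (3,3) (3,4) (4,0) (4,1) (4,2) (4,3) (4,4)] -> total=14
Click 3 (4,0) count=0: revealed 0 new [(none)] -> total=14

Answer: ..#..
.....
###..
#####
#####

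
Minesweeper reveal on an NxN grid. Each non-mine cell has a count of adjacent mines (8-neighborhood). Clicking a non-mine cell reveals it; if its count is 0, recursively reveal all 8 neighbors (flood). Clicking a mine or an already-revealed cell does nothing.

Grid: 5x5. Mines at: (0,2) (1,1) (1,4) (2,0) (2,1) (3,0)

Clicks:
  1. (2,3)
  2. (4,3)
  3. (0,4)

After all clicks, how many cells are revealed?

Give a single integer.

Answer: 12

Derivation:
Click 1 (2,3) count=1: revealed 1 new [(2,3)] -> total=1
Click 2 (4,3) count=0: revealed 10 new [(2,2) (2,4) (3,1) (3,2) (3,3) (3,4) (4,1) (4,2) (4,3) (4,4)] -> total=11
Click 3 (0,4) count=1: revealed 1 new [(0,4)] -> total=12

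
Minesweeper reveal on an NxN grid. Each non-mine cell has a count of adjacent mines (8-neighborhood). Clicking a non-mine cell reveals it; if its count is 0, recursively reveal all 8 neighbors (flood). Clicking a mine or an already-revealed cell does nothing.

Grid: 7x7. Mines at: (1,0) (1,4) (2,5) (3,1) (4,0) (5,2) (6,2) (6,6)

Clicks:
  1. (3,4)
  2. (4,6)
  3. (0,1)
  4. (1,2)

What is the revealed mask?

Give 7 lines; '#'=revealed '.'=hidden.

Answer: .###...
.###...
.####..
..#####
..#####
...####
...###.

Derivation:
Click 1 (3,4) count=1: revealed 1 new [(3,4)] -> total=1
Click 2 (4,6) count=0: revealed 19 new [(2,2) (2,3) (2,4) (3,2) (3,3) (3,5) (3,6) (4,2) (4,3) (4,4) (4,5) (4,6) (5,3) (5,4) (5,5) (5,6) (6,3) (6,4) (6,5)] -> total=20
Click 3 (0,1) count=1: revealed 1 new [(0,1)] -> total=21
Click 4 (1,2) count=0: revealed 6 new [(0,2) (0,3) (1,1) (1,2) (1,3) (2,1)] -> total=27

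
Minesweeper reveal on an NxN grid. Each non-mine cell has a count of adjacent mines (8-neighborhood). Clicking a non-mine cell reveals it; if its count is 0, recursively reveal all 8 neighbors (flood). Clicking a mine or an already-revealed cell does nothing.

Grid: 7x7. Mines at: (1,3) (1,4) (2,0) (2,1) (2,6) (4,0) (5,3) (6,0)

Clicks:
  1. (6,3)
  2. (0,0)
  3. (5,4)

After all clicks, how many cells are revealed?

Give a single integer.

Answer: 8

Derivation:
Click 1 (6,3) count=1: revealed 1 new [(6,3)] -> total=1
Click 2 (0,0) count=0: revealed 6 new [(0,0) (0,1) (0,2) (1,0) (1,1) (1,2)] -> total=7
Click 3 (5,4) count=1: revealed 1 new [(5,4)] -> total=8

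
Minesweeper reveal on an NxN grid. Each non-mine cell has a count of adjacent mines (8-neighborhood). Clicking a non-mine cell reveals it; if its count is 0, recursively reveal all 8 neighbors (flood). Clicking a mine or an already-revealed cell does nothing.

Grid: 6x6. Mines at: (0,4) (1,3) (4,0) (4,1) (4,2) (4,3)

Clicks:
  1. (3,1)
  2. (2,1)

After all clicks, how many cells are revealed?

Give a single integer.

Click 1 (3,1) count=3: revealed 1 new [(3,1)] -> total=1
Click 2 (2,1) count=0: revealed 11 new [(0,0) (0,1) (0,2) (1,0) (1,1) (1,2) (2,0) (2,1) (2,2) (3,0) (3,2)] -> total=12

Answer: 12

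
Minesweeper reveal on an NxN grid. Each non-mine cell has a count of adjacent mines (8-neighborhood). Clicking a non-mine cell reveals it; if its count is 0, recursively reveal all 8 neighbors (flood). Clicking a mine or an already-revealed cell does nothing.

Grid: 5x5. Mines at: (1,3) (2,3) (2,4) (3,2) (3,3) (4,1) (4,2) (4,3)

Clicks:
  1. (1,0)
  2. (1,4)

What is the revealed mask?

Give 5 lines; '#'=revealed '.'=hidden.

Click 1 (1,0) count=0: revealed 11 new [(0,0) (0,1) (0,2) (1,0) (1,1) (1,2) (2,0) (2,1) (2,2) (3,0) (3,1)] -> total=11
Click 2 (1,4) count=3: revealed 1 new [(1,4)] -> total=12

Answer: ###..
###.#
###..
##...
.....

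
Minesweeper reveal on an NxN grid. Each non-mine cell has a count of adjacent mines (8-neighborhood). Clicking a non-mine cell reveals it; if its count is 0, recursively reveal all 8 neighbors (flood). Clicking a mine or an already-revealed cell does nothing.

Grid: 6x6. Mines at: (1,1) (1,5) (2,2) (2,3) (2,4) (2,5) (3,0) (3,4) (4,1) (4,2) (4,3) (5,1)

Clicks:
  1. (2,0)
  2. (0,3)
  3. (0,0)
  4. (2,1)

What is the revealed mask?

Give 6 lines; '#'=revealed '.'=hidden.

Answer: #.###.
..###.
##....
......
......
......

Derivation:
Click 1 (2,0) count=2: revealed 1 new [(2,0)] -> total=1
Click 2 (0,3) count=0: revealed 6 new [(0,2) (0,3) (0,4) (1,2) (1,3) (1,4)] -> total=7
Click 3 (0,0) count=1: revealed 1 new [(0,0)] -> total=8
Click 4 (2,1) count=3: revealed 1 new [(2,1)] -> total=9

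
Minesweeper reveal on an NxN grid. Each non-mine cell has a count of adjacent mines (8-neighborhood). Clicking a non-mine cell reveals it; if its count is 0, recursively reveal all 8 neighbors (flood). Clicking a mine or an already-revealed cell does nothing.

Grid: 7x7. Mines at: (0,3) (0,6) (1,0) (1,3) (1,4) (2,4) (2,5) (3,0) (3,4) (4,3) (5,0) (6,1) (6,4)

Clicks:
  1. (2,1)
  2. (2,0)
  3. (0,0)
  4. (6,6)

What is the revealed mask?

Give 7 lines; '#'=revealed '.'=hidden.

Answer: #......
.......
##.....
.....##
.....##
.....##
.....##

Derivation:
Click 1 (2,1) count=2: revealed 1 new [(2,1)] -> total=1
Click 2 (2,0) count=2: revealed 1 new [(2,0)] -> total=2
Click 3 (0,0) count=1: revealed 1 new [(0,0)] -> total=3
Click 4 (6,6) count=0: revealed 8 new [(3,5) (3,6) (4,5) (4,6) (5,5) (5,6) (6,5) (6,6)] -> total=11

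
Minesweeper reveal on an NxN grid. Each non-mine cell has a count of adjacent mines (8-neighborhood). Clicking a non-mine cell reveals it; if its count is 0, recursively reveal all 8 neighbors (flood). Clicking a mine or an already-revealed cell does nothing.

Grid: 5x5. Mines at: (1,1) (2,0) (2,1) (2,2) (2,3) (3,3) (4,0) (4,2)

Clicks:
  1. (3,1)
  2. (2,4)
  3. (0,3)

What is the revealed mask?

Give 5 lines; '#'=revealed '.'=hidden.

Click 1 (3,1) count=5: revealed 1 new [(3,1)] -> total=1
Click 2 (2,4) count=2: revealed 1 new [(2,4)] -> total=2
Click 3 (0,3) count=0: revealed 6 new [(0,2) (0,3) (0,4) (1,2) (1,3) (1,4)] -> total=8

Answer: ..###
..###
....#
.#...
.....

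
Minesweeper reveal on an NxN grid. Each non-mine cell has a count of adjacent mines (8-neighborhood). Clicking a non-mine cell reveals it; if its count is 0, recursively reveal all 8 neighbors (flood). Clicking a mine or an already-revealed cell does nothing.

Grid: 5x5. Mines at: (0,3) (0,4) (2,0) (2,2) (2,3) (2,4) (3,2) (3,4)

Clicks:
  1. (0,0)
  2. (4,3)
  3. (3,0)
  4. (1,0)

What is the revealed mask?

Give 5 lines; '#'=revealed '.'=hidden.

Answer: ###..
###..
.....
#....
...#.

Derivation:
Click 1 (0,0) count=0: revealed 6 new [(0,0) (0,1) (0,2) (1,0) (1,1) (1,2)] -> total=6
Click 2 (4,3) count=2: revealed 1 new [(4,3)] -> total=7
Click 3 (3,0) count=1: revealed 1 new [(3,0)] -> total=8
Click 4 (1,0) count=1: revealed 0 new [(none)] -> total=8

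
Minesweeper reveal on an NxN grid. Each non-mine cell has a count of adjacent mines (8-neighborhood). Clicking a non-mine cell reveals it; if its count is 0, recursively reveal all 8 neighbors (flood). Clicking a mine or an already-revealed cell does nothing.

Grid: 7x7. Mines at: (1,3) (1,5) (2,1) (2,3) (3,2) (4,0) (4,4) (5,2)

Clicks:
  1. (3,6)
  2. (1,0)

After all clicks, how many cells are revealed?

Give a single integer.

Answer: 15

Derivation:
Click 1 (3,6) count=0: revealed 14 new [(2,5) (2,6) (3,5) (3,6) (4,5) (4,6) (5,3) (5,4) (5,5) (5,6) (6,3) (6,4) (6,5) (6,6)] -> total=14
Click 2 (1,0) count=1: revealed 1 new [(1,0)] -> total=15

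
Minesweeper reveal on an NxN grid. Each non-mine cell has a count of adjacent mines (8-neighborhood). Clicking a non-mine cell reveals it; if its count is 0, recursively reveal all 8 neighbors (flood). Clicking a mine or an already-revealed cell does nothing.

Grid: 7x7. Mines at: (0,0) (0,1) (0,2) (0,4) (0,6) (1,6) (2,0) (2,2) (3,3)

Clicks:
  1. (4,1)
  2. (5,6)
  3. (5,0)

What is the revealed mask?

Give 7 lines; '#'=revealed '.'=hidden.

Click 1 (4,1) count=0: revealed 30 new [(2,4) (2,5) (2,6) (3,0) (3,1) (3,2) (3,4) (3,5) (3,6) (4,0) (4,1) (4,2) (4,3) (4,4) (4,5) (4,6) (5,0) (5,1) (5,2) (5,3) (5,4) (5,5) (5,6) (6,0) (6,1) (6,2) (6,3) (6,4) (6,5) (6,6)] -> total=30
Click 2 (5,6) count=0: revealed 0 new [(none)] -> total=30
Click 3 (5,0) count=0: revealed 0 new [(none)] -> total=30

Answer: .......
.......
....###
###.###
#######
#######
#######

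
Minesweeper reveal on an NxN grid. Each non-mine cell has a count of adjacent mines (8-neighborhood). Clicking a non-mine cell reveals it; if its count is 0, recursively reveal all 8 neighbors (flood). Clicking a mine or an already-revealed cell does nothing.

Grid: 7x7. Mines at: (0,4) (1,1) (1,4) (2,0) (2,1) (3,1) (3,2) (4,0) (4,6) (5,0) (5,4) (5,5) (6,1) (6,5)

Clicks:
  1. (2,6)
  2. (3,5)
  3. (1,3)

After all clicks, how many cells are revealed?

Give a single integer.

Click 1 (2,6) count=0: revealed 8 new [(0,5) (0,6) (1,5) (1,6) (2,5) (2,6) (3,5) (3,6)] -> total=8
Click 2 (3,5) count=1: revealed 0 new [(none)] -> total=8
Click 3 (1,3) count=2: revealed 1 new [(1,3)] -> total=9

Answer: 9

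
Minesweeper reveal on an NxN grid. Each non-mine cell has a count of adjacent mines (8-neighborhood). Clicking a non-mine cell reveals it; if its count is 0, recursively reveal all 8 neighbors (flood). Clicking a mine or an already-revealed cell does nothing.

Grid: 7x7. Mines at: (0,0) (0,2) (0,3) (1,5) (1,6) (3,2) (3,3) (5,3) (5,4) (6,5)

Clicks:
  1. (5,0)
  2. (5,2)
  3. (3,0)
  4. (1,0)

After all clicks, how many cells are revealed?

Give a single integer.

Click 1 (5,0) count=0: revealed 15 new [(1,0) (1,1) (2,0) (2,1) (3,0) (3,1) (4,0) (4,1) (4,2) (5,0) (5,1) (5,2) (6,0) (6,1) (6,2)] -> total=15
Click 2 (5,2) count=1: revealed 0 new [(none)] -> total=15
Click 3 (3,0) count=0: revealed 0 new [(none)] -> total=15
Click 4 (1,0) count=1: revealed 0 new [(none)] -> total=15

Answer: 15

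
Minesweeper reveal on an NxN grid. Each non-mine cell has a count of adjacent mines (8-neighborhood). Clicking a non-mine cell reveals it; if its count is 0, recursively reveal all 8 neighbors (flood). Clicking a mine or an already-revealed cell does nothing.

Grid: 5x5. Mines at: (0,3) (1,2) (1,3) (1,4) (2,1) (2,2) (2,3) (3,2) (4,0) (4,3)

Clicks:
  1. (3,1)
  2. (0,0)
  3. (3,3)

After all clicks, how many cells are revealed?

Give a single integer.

Click 1 (3,1) count=4: revealed 1 new [(3,1)] -> total=1
Click 2 (0,0) count=0: revealed 4 new [(0,0) (0,1) (1,0) (1,1)] -> total=5
Click 3 (3,3) count=4: revealed 1 new [(3,3)] -> total=6

Answer: 6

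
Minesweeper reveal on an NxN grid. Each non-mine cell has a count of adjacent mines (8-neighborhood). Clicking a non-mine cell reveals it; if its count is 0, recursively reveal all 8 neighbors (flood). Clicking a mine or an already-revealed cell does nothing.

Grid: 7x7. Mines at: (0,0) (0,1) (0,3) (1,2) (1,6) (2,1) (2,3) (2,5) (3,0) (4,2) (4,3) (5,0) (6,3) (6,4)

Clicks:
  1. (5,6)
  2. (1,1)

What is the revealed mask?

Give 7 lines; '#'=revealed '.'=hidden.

Answer: .......
.#.....
.......
....###
....###
....###
.....##

Derivation:
Click 1 (5,6) count=0: revealed 11 new [(3,4) (3,5) (3,6) (4,4) (4,5) (4,6) (5,4) (5,5) (5,6) (6,5) (6,6)] -> total=11
Click 2 (1,1) count=4: revealed 1 new [(1,1)] -> total=12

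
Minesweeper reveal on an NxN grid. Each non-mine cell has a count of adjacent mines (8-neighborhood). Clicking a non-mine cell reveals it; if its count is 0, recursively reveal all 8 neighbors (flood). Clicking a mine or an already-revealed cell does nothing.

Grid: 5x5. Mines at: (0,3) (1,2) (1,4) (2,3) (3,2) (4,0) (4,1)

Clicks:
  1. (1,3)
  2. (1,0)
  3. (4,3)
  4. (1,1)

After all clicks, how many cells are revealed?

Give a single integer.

Click 1 (1,3) count=4: revealed 1 new [(1,3)] -> total=1
Click 2 (1,0) count=0: revealed 8 new [(0,0) (0,1) (1,0) (1,1) (2,0) (2,1) (3,0) (3,1)] -> total=9
Click 3 (4,3) count=1: revealed 1 new [(4,3)] -> total=10
Click 4 (1,1) count=1: revealed 0 new [(none)] -> total=10

Answer: 10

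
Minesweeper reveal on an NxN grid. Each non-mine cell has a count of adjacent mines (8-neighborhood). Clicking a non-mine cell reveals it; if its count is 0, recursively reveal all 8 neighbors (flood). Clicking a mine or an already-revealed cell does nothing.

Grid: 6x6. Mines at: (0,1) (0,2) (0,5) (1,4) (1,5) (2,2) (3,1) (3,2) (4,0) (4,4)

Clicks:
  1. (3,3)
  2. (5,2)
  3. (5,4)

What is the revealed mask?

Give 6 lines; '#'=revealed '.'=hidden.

Answer: ......
......
......
...#..
.###..
.####.

Derivation:
Click 1 (3,3) count=3: revealed 1 new [(3,3)] -> total=1
Click 2 (5,2) count=0: revealed 6 new [(4,1) (4,2) (4,3) (5,1) (5,2) (5,3)] -> total=7
Click 3 (5,4) count=1: revealed 1 new [(5,4)] -> total=8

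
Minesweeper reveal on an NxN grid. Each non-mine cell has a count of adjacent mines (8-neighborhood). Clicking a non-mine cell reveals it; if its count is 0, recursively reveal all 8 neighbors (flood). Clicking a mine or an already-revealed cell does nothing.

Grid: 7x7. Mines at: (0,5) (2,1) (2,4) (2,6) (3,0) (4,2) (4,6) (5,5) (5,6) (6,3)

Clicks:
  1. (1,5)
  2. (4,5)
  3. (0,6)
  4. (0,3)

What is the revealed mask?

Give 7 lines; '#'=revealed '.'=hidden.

Click 1 (1,5) count=3: revealed 1 new [(1,5)] -> total=1
Click 2 (4,5) count=3: revealed 1 new [(4,5)] -> total=2
Click 3 (0,6) count=1: revealed 1 new [(0,6)] -> total=3
Click 4 (0,3) count=0: revealed 10 new [(0,0) (0,1) (0,2) (0,3) (0,4) (1,0) (1,1) (1,2) (1,3) (1,4)] -> total=13

Answer: #####.#
######.
.......
.......
.....#.
.......
.......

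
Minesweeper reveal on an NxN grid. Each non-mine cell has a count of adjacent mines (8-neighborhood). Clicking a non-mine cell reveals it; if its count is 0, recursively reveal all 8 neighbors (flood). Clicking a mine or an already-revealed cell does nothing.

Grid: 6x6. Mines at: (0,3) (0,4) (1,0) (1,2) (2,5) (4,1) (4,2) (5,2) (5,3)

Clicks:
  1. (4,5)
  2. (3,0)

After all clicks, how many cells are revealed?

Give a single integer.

Click 1 (4,5) count=0: revealed 6 new [(3,4) (3,5) (4,4) (4,5) (5,4) (5,5)] -> total=6
Click 2 (3,0) count=1: revealed 1 new [(3,0)] -> total=7

Answer: 7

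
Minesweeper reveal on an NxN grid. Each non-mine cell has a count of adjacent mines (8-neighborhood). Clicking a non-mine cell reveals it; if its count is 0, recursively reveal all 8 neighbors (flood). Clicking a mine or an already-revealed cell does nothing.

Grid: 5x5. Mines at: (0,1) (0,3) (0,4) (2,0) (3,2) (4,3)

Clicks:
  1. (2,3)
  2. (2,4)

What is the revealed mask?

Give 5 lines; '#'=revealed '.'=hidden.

Click 1 (2,3) count=1: revealed 1 new [(2,3)] -> total=1
Click 2 (2,4) count=0: revealed 5 new [(1,3) (1,4) (2,4) (3,3) (3,4)] -> total=6

Answer: .....
...##
...##
...##
.....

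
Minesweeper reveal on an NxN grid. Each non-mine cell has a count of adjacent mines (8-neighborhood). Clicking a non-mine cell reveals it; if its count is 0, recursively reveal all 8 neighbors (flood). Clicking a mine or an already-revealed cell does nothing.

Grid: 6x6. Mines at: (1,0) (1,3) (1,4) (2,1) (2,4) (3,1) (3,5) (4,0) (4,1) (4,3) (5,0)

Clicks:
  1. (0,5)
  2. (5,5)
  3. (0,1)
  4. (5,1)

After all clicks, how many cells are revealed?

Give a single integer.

Answer: 7

Derivation:
Click 1 (0,5) count=1: revealed 1 new [(0,5)] -> total=1
Click 2 (5,5) count=0: revealed 4 new [(4,4) (4,5) (5,4) (5,5)] -> total=5
Click 3 (0,1) count=1: revealed 1 new [(0,1)] -> total=6
Click 4 (5,1) count=3: revealed 1 new [(5,1)] -> total=7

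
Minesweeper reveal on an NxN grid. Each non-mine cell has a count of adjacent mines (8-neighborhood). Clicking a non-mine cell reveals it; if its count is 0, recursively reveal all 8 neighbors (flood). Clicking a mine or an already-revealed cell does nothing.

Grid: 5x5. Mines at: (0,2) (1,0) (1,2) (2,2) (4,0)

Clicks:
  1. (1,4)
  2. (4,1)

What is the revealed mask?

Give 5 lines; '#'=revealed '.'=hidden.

Click 1 (1,4) count=0: revealed 14 new [(0,3) (0,4) (1,3) (1,4) (2,3) (2,4) (3,1) (3,2) (3,3) (3,4) (4,1) (4,2) (4,3) (4,4)] -> total=14
Click 2 (4,1) count=1: revealed 0 new [(none)] -> total=14

Answer: ...##
...##
...##
.####
.####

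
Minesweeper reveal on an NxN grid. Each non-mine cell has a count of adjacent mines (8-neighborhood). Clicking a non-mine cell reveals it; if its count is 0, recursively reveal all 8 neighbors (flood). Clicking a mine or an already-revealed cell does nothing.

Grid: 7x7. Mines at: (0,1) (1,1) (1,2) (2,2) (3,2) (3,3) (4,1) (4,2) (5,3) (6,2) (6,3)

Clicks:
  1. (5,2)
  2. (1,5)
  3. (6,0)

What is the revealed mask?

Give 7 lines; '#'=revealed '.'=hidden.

Click 1 (5,2) count=5: revealed 1 new [(5,2)] -> total=1
Click 2 (1,5) count=0: revealed 24 new [(0,3) (0,4) (0,5) (0,6) (1,3) (1,4) (1,5) (1,6) (2,3) (2,4) (2,5) (2,6) (3,4) (3,5) (3,6) (4,4) (4,5) (4,6) (5,4) (5,5) (5,6) (6,4) (6,5) (6,6)] -> total=25
Click 3 (6,0) count=0: revealed 4 new [(5,0) (5,1) (6,0) (6,1)] -> total=29

Answer: ...####
...####
...####
....###
....###
###.###
##..###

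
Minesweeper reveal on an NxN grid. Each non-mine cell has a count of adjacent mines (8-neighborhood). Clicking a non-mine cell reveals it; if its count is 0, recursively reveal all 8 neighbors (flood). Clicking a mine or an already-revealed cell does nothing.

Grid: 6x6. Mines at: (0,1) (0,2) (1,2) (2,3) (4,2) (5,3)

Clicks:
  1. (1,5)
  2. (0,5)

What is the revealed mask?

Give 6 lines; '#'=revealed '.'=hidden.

Answer: ...###
...###
....##
....##
....##
....##

Derivation:
Click 1 (1,5) count=0: revealed 14 new [(0,3) (0,4) (0,5) (1,3) (1,4) (1,5) (2,4) (2,5) (3,4) (3,5) (4,4) (4,5) (5,4) (5,5)] -> total=14
Click 2 (0,5) count=0: revealed 0 new [(none)] -> total=14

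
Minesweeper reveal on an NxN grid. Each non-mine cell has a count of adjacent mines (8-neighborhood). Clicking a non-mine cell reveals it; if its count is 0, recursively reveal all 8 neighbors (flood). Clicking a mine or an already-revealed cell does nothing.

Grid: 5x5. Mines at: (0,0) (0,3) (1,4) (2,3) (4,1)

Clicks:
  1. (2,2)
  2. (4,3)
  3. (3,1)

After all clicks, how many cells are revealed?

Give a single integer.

Answer: 8

Derivation:
Click 1 (2,2) count=1: revealed 1 new [(2,2)] -> total=1
Click 2 (4,3) count=0: revealed 6 new [(3,2) (3,3) (3,4) (4,2) (4,3) (4,4)] -> total=7
Click 3 (3,1) count=1: revealed 1 new [(3,1)] -> total=8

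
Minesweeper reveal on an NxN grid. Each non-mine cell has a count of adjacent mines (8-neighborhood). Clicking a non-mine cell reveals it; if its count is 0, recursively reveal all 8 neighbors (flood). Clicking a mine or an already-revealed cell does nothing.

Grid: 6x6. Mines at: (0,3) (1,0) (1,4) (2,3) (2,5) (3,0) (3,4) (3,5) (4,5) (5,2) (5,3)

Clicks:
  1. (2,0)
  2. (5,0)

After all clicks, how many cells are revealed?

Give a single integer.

Click 1 (2,0) count=2: revealed 1 new [(2,0)] -> total=1
Click 2 (5,0) count=0: revealed 4 new [(4,0) (4,1) (5,0) (5,1)] -> total=5

Answer: 5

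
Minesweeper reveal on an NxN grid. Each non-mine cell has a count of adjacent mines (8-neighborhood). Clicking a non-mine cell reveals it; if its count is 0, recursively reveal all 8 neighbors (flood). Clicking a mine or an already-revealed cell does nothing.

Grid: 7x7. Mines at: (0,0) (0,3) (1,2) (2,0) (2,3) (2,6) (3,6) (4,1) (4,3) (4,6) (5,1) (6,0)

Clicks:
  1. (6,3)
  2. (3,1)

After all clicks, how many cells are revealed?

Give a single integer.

Click 1 (6,3) count=0: revealed 10 new [(5,2) (5,3) (5,4) (5,5) (5,6) (6,2) (6,3) (6,4) (6,5) (6,6)] -> total=10
Click 2 (3,1) count=2: revealed 1 new [(3,1)] -> total=11

Answer: 11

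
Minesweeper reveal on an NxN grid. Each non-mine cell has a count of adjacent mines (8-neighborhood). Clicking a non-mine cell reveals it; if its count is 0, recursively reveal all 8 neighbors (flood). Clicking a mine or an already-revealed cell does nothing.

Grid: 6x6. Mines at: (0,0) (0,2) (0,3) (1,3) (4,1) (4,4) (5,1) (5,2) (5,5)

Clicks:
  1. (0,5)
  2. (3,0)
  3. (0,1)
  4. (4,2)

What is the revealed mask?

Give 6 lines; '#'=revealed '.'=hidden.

Click 1 (0,5) count=0: revealed 8 new [(0,4) (0,5) (1,4) (1,5) (2,4) (2,5) (3,4) (3,5)] -> total=8
Click 2 (3,0) count=1: revealed 1 new [(3,0)] -> total=9
Click 3 (0,1) count=2: revealed 1 new [(0,1)] -> total=10
Click 4 (4,2) count=3: revealed 1 new [(4,2)] -> total=11

Answer: .#..##
....##
....##
#...##
..#...
......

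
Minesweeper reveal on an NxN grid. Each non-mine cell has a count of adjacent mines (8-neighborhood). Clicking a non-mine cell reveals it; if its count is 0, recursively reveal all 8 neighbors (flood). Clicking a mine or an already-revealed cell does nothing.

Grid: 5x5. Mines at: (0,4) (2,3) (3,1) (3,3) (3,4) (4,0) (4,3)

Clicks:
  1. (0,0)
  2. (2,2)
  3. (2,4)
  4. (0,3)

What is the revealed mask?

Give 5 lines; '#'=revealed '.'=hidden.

Answer: ####.
####.
###.#
.....
.....

Derivation:
Click 1 (0,0) count=0: revealed 11 new [(0,0) (0,1) (0,2) (0,3) (1,0) (1,1) (1,2) (1,3) (2,0) (2,1) (2,2)] -> total=11
Click 2 (2,2) count=3: revealed 0 new [(none)] -> total=11
Click 3 (2,4) count=3: revealed 1 new [(2,4)] -> total=12
Click 4 (0,3) count=1: revealed 0 new [(none)] -> total=12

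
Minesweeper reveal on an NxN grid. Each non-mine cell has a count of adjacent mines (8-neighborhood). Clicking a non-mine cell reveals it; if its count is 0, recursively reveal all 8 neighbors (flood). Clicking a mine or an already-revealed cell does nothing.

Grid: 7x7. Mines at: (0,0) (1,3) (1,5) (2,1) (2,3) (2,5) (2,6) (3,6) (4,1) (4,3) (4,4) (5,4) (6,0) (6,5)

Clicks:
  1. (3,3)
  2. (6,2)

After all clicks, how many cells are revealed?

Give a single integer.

Answer: 7

Derivation:
Click 1 (3,3) count=3: revealed 1 new [(3,3)] -> total=1
Click 2 (6,2) count=0: revealed 6 new [(5,1) (5,2) (5,3) (6,1) (6,2) (6,3)] -> total=7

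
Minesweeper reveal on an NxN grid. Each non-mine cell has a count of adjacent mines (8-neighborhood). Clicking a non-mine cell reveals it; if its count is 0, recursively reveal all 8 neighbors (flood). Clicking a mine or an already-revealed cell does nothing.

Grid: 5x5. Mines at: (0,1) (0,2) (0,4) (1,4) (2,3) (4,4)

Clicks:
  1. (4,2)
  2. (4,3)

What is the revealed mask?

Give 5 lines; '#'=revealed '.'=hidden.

Answer: .....
###..
###..
####.
####.

Derivation:
Click 1 (4,2) count=0: revealed 14 new [(1,0) (1,1) (1,2) (2,0) (2,1) (2,2) (3,0) (3,1) (3,2) (3,3) (4,0) (4,1) (4,2) (4,3)] -> total=14
Click 2 (4,3) count=1: revealed 0 new [(none)] -> total=14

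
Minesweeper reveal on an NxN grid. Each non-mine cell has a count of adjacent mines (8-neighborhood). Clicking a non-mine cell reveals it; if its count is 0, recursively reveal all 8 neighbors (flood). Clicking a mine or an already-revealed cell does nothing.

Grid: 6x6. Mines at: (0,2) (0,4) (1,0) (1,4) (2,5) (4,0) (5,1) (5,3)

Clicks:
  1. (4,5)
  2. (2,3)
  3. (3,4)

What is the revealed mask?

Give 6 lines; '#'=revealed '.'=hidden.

Click 1 (4,5) count=0: revealed 6 new [(3,4) (3,5) (4,4) (4,5) (5,4) (5,5)] -> total=6
Click 2 (2,3) count=1: revealed 1 new [(2,3)] -> total=7
Click 3 (3,4) count=1: revealed 0 new [(none)] -> total=7

Answer: ......
......
...#..
....##
....##
....##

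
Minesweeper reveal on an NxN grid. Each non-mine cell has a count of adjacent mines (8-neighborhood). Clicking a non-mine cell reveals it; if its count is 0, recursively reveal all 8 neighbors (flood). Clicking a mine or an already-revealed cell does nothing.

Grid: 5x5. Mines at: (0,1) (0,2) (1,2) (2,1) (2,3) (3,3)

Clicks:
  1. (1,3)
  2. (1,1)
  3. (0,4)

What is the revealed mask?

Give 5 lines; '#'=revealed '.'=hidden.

Answer: ...##
.#.##
.....
.....
.....

Derivation:
Click 1 (1,3) count=3: revealed 1 new [(1,3)] -> total=1
Click 2 (1,1) count=4: revealed 1 new [(1,1)] -> total=2
Click 3 (0,4) count=0: revealed 3 new [(0,3) (0,4) (1,4)] -> total=5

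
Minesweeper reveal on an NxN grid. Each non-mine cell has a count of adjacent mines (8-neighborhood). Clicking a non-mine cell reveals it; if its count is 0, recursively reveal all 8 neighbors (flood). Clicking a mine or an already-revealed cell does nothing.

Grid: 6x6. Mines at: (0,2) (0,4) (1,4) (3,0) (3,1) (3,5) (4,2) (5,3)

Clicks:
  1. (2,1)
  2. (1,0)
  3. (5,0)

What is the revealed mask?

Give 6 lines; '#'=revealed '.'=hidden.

Answer: ##....
##....
##....
......
##....
##....

Derivation:
Click 1 (2,1) count=2: revealed 1 new [(2,1)] -> total=1
Click 2 (1,0) count=0: revealed 5 new [(0,0) (0,1) (1,0) (1,1) (2,0)] -> total=6
Click 3 (5,0) count=0: revealed 4 new [(4,0) (4,1) (5,0) (5,1)] -> total=10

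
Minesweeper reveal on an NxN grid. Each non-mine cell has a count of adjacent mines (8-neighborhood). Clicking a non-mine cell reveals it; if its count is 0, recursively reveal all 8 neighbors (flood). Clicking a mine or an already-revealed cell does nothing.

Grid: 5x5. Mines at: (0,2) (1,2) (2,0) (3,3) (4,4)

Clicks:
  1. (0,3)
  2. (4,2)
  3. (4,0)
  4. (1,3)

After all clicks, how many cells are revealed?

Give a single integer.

Answer: 8

Derivation:
Click 1 (0,3) count=2: revealed 1 new [(0,3)] -> total=1
Click 2 (4,2) count=1: revealed 1 new [(4,2)] -> total=2
Click 3 (4,0) count=0: revealed 5 new [(3,0) (3,1) (3,2) (4,0) (4,1)] -> total=7
Click 4 (1,3) count=2: revealed 1 new [(1,3)] -> total=8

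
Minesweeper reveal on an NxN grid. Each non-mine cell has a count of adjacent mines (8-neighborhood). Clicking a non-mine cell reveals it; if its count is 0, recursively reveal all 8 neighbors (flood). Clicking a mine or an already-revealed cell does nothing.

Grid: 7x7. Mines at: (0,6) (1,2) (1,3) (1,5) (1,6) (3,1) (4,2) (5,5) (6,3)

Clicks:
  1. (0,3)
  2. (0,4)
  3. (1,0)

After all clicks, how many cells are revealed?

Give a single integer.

Click 1 (0,3) count=2: revealed 1 new [(0,3)] -> total=1
Click 2 (0,4) count=2: revealed 1 new [(0,4)] -> total=2
Click 3 (1,0) count=0: revealed 6 new [(0,0) (0,1) (1,0) (1,1) (2,0) (2,1)] -> total=8

Answer: 8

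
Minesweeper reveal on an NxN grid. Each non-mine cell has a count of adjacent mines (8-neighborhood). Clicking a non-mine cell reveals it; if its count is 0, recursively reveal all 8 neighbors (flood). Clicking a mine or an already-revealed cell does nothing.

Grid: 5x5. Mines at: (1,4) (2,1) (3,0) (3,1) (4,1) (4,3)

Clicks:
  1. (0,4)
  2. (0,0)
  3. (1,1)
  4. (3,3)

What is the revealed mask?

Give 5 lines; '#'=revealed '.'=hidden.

Click 1 (0,4) count=1: revealed 1 new [(0,4)] -> total=1
Click 2 (0,0) count=0: revealed 8 new [(0,0) (0,1) (0,2) (0,3) (1,0) (1,1) (1,2) (1,3)] -> total=9
Click 3 (1,1) count=1: revealed 0 new [(none)] -> total=9
Click 4 (3,3) count=1: revealed 1 new [(3,3)] -> total=10

Answer: #####
####.
.....
...#.
.....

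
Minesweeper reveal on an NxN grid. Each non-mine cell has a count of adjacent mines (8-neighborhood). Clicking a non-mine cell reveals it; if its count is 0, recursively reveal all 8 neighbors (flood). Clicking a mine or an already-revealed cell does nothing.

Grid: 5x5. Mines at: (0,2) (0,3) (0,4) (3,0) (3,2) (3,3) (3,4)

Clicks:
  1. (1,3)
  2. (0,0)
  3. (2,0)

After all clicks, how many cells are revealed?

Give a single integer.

Answer: 7

Derivation:
Click 1 (1,3) count=3: revealed 1 new [(1,3)] -> total=1
Click 2 (0,0) count=0: revealed 6 new [(0,0) (0,1) (1,0) (1,1) (2,0) (2,1)] -> total=7
Click 3 (2,0) count=1: revealed 0 new [(none)] -> total=7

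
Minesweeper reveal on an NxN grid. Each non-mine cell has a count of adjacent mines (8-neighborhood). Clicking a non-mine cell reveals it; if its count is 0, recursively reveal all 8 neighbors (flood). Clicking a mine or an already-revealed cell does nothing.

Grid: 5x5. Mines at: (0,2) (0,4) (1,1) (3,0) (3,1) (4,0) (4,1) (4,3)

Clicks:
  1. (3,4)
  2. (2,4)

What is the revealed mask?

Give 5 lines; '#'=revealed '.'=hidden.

Answer: .....
..###
..###
..###
.....

Derivation:
Click 1 (3,4) count=1: revealed 1 new [(3,4)] -> total=1
Click 2 (2,4) count=0: revealed 8 new [(1,2) (1,3) (1,4) (2,2) (2,3) (2,4) (3,2) (3,3)] -> total=9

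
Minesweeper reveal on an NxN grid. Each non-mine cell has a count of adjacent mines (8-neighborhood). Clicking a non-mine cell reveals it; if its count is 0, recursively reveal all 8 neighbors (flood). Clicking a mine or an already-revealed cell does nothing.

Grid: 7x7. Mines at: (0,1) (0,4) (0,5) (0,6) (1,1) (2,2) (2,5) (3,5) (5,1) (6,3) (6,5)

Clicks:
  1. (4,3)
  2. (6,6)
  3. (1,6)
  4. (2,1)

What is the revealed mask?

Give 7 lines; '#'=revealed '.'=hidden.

Click 1 (4,3) count=0: revealed 9 new [(3,2) (3,3) (3,4) (4,2) (4,3) (4,4) (5,2) (5,3) (5,4)] -> total=9
Click 2 (6,6) count=1: revealed 1 new [(6,6)] -> total=10
Click 3 (1,6) count=3: revealed 1 new [(1,6)] -> total=11
Click 4 (2,1) count=2: revealed 1 new [(2,1)] -> total=12

Answer: .......
......#
.#.....
..###..
..###..
..###..
......#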